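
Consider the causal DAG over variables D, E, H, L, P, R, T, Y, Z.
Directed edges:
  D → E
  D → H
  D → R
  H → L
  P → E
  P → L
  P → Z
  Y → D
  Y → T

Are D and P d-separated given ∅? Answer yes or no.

Bayes-Ball from D | ∅ reaches {E,H,L,R,T,Y}.
P ∉ reach(D|∅) ⇒ D ⊥ P | ∅.

Yes — D ⊥ P | ∅.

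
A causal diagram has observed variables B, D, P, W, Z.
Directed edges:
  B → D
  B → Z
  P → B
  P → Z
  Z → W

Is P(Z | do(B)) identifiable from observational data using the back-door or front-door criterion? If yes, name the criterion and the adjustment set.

desc(B)\{B}={D,W,Z}; candidates ⊆ {P}.
size 0: {}; under {} B still reaches {P,W,Z} ∋ Z.
{P}: B⊥Z given {P} in G with B→· removed — back-door holds.
P(Z|do(B)) = Σ_{P} P(Z|B,P)·P(P).

P(Z|do(B)): backdoor, adjust for {P}.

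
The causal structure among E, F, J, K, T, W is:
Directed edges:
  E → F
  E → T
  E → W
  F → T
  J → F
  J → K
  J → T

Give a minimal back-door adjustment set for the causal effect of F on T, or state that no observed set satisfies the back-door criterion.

desc(F)\{F}={T}; candidates ⊆ {E,J,K,W}.
size 0: {}; under {} F still reaches {E,J,K,T,W} ∋ T.
size 1: {E}, {J}, {K} …(+1); under {E} F still reaches {J,K,T} ∋ T.
{E,J}: F⊥T given {E,J} in G with F→· removed — back-door holds.

F→T: minimal back-door set {E, J}.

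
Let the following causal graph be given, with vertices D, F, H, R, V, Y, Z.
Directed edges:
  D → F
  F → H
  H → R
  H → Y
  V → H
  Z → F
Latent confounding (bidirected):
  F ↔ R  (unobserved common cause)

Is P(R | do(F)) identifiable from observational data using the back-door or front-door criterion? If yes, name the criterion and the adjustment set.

P(R|do(F)): frontdoor, adjust for {H}.

desc(F)\{F}={H,R,Y}; candidates ⊆ {D,V,Z}.
F↔R: latent back-door arc(s) into F.
size 0: {}; under {} F still reaches {D,R,Z} ∋ R.
size 1: {D}, {V}, {Z}; under {D} F still reaches {R,Z} ∋ R.
size 2: {D,V}, {D,Z}, {V,Z}; under {D,V} F still reaches {R,Z} ∋ R.
F↔R cannot be blocked by any observed set — no back-door set.
{H}: (i) intercepts every directed F→R path; (ii) no back-door F→{H}; (iii) {F} blocks every back-door {H}→R. Front-door holds.
P(R|do(F)) = Σ_{H} P(H|F) Σ_{F'} P(R|H,F')P(F').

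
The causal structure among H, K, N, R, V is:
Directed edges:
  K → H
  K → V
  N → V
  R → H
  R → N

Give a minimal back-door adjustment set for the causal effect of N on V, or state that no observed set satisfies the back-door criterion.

N→V: minimal back-door set ∅.

desc(N)\{N}={V}; candidates ⊆ {H,K,R}.
∅: N⊥V given ∅ in G with N→· removed — back-door holds.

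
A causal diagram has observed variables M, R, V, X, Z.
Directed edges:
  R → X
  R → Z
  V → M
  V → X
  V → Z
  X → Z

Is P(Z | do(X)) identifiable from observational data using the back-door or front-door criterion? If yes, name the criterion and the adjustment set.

P(Z|do(X)): backdoor, adjust for {R, V}.

desc(X)\{X}={Z}; candidates ⊆ {M,R,V}.
size 0: {}; under {} X still reaches {M,R,V,Z} ∋ Z.
size 1: {M}, {R}, {V}; under {M} X still reaches {R,V,Z} ∋ Z.
{R,V}: X⊥Z given {R,V} in G with X→· removed — back-door holds.
P(Z|do(X)) = Σ_{R,V} P(Z|X,R,V)·P(R,V).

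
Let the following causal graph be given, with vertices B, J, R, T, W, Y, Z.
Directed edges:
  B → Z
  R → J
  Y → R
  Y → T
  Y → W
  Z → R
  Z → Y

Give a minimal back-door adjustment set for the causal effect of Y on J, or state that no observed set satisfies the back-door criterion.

desc(Y)\{Y}={J,R,T,W}; candidates ⊆ {B,Z}.
size 0: {}; under {} Y still reaches {B,J,R,Z} ∋ J.
{Z}: Y⊥J given {Z} in G with Y→· removed — back-door holds.

Y→J: minimal back-door set {Z}.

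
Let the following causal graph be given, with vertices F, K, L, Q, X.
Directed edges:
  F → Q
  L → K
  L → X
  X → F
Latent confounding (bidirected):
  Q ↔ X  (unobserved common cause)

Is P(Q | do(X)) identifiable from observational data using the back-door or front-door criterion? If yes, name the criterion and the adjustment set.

desc(X)\{X}={F,Q}; candidates ⊆ {K,L}.
X↔Q: latent back-door arc(s) into X.
size 0: {}; under {} X still reaches {K,L,Q} ∋ Q.
size 1: {K}, {L}; under {K} X still reaches {L,Q} ∋ Q.
size 2: {K,L}; under {K,L} X still reaches {Q} ∋ Q.
X↔Q cannot be blocked by any observed set — no back-door set.
{F}: (i) intercepts every directed X→Q path; (ii) no back-door X→{F}; (iii) {X} blocks every back-door {F}→Q. Front-door holds.
P(Q|do(X)) = Σ_{F} P(F|X) Σ_{X'} P(Q|F,X')P(X').

P(Q|do(X)): frontdoor, adjust for {F}.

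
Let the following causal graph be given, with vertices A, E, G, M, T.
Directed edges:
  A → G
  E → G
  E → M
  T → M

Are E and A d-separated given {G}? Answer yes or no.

No — E and A are d-connected given {G}.

Bayes-Ball from E | {G} reaches {A,M}.
A ∈ reach(E|{G}) ⇒ E ⊥̸ A | {G}.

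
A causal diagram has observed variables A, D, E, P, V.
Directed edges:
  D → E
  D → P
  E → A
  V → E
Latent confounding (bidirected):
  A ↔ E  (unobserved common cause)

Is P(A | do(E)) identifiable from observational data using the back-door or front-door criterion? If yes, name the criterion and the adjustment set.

desc(E)\{E}={A}; candidates ⊆ {D,P,V}.
E↔A: latent back-door arc(s) into E.
size 0: {}; under {} E still reaches {A,D,P,V} ∋ A.
size 1: {D}, {P}, {V}; under {D} E still reaches {A,V} ∋ A.
size 2: {D,P}, {D,V}, {P,V}; under {D,P} E still reaches {A,V} ∋ A.
E↔A cannot be blocked by any observed set — no back-door set.
No mediator lies on a directed E→…→A path.
Neither criterion identifies P(A|do(E)) in this graph.

P(A|do(E)): not identifiable (no BD/FD set).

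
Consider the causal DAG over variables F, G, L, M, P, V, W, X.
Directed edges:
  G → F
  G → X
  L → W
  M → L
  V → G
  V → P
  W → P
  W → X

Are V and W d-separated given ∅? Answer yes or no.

Bayes-Ball from V | ∅ reaches {F,G,P,X}.
W ∉ reach(V|∅) ⇒ V ⊥ W | ∅.

Yes — V ⊥ W | ∅.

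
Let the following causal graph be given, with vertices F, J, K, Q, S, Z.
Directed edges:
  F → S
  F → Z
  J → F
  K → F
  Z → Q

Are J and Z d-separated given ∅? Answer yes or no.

Bayes-Ball from J | ∅ reaches {F,Q,S,Z}.
Z ∈ reach(J|∅) ⇒ J ⊥̸ Z | ∅.

No — J and Z are d-connected given ∅.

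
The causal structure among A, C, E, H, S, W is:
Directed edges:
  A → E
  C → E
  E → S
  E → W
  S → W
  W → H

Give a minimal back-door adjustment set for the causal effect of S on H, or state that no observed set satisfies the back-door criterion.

S→H: minimal back-door set {E}.

desc(S)\{S}={H,W}; candidates ⊆ {A,C,E}.
size 0: {}; under {} S still reaches {A,C,E,H,W} ∋ H.
{E}: S⊥H given {E} in G with S→· removed — back-door holds.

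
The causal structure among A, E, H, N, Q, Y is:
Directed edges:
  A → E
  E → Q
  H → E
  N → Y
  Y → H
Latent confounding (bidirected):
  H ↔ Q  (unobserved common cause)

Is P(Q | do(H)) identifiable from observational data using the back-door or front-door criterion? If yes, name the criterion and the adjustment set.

P(Q|do(H)): frontdoor, adjust for {E}.

desc(H)\{H}={E,Q}; candidates ⊆ {A,N,Y}.
H↔Q: latent back-door arc(s) into H.
size 0: {}; under {} H still reaches {N,Q,Y} ∋ Q.
size 1: {A}, {N}, {Y}; under {A} H still reaches {N,Q,Y} ∋ Q.
size 2: {A,N}, {A,Y}, {N,Y}; under {A,N} H still reaches {Q,Y} ∋ Q.
H↔Q cannot be blocked by any observed set — no back-door set.
{E}: (i) intercepts every directed H→Q path; (ii) no back-door H→{E}; (iii) {H} blocks every back-door {E}→Q. Front-door holds.
P(Q|do(H)) = Σ_{E} P(E|H) Σ_{H'} P(Q|E,H')P(H').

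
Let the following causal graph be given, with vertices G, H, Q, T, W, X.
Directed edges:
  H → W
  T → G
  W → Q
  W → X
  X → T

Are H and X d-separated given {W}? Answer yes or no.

Bayes-Ball from H | {W} reaches ∅.
X ∉ reach(H|{W}) ⇒ H ⊥ X | {W}.

Yes — H ⊥ X | {W}.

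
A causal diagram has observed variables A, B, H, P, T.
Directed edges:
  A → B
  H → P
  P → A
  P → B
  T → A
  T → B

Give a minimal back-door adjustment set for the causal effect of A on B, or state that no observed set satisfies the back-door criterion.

desc(A)\{A}={B}; candidates ⊆ {H,P,T}.
size 0: {}; under {} A still reaches {B,H,P,T} ∋ B.
size 1: {H}, {P}, {T}; under {H} A still reaches {B,P,T} ∋ B.
{P,T}: A⊥B given {P,T} in G with A→· removed — back-door holds.

A→B: minimal back-door set {P, T}.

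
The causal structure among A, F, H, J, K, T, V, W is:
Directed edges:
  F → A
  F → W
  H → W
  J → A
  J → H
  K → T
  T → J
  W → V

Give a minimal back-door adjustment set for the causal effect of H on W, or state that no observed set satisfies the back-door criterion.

H→W: minimal back-door set ∅.

desc(H)\{H}={V,W}; candidates ⊆ {A,F,J,K,T}.
∅: H⊥W given ∅ in G with H→· removed — back-door holds.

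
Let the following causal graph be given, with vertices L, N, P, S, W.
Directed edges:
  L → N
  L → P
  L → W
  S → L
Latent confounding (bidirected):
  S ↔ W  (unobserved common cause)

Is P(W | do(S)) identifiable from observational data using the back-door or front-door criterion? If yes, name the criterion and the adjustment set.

P(W|do(S)): frontdoor, adjust for {L}.

desc(S)\{S}={L,N,P,W}; candidates ⊆ {—}.
S↔W: latent back-door arc(s) into S.
size 0: {}; under {} S still reaches {W} ∋ W.
S↔W cannot be blocked by any observed set — no back-door set.
{L}: (i) intercepts every directed S→W path; (ii) no back-door S→{L}; (iii) {S} blocks every back-door {L}→W. Front-door holds.
P(W|do(S)) = Σ_{L} P(L|S) Σ_{S'} P(W|L,S')P(S').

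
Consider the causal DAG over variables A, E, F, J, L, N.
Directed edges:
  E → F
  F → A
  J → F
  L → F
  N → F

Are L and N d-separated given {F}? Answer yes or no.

Bayes-Ball from L | {F} reaches {E,J,N}.
N ∈ reach(L|{F}) ⇒ L ⊥̸ N | {F}.

No — L and N are d-connected given {F}.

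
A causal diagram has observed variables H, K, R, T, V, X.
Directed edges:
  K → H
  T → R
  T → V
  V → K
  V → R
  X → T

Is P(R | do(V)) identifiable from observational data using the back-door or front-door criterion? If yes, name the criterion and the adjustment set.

desc(V)\{V}={H,K,R}; candidates ⊆ {T,X}.
size 0: {}; under {} V still reaches {R,T,X} ∋ R.
{T}: V⊥R given {T} in G with V→· removed — back-door holds.
P(R|do(V)) = Σ_{T} P(R|V,T)·P(T).

P(R|do(V)): backdoor, adjust for {T}.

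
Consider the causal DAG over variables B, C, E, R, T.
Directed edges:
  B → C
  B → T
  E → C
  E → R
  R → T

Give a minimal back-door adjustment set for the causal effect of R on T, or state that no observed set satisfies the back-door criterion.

desc(R)\{R}={T}; candidates ⊆ {B,C,E}.
∅: R⊥T given ∅ in G with R→· removed — back-door holds.

R→T: minimal back-door set ∅.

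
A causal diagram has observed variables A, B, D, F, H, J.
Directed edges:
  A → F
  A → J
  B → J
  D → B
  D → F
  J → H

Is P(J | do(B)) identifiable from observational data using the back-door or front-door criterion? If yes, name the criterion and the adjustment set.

desc(B)\{B}={H,J}; candidates ⊆ {A,D,F}.
∅: B⊥J given ∅ in G with B→· removed — back-door holds.
P(J|do(B)) = P(J|B) — no adjustment needed.

P(J|do(B)): backdoor, adjust for ∅.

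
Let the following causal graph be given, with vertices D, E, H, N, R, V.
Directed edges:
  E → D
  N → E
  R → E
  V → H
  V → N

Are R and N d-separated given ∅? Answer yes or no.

Bayes-Ball from R | ∅ reaches {D,E}.
N ∉ reach(R|∅) ⇒ R ⊥ N | ∅.

Yes — R ⊥ N | ∅.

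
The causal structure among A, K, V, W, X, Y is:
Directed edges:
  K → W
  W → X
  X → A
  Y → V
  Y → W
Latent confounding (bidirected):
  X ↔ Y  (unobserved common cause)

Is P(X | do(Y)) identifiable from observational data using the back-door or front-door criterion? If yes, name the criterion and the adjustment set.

desc(Y)\{Y}={A,V,W,X}; candidates ⊆ {K}.
Y↔X: latent back-door arc(s) into Y.
size 0: {}; under {} Y still reaches {A,X} ∋ X.
size 1: {K}; under {K} Y still reaches {A,X} ∋ X.
Y↔X cannot be blocked by any observed set — no back-door set.
{W}: (i) intercepts every directed Y→X path; (ii) no back-door Y→{W}; (iii) {Y} blocks every back-door {W}→X. Front-door holds.
P(X|do(Y)) = Σ_{W} P(W|Y) Σ_{Y'} P(X|W,Y')P(Y').

P(X|do(Y)): frontdoor, adjust for {W}.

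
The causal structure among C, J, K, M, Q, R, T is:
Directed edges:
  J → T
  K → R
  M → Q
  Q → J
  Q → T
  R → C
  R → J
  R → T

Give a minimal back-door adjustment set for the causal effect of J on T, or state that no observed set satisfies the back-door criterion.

desc(J)\{J}={T}; candidates ⊆ {C,K,M,Q,R}.
size 0: {}; under {} J still reaches {C,K,M,Q,R,T} ∋ T.
size 1: {C}, {K}, {M} …(+2); under {C} J still reaches {K,M,Q,R,T} ∋ T.
{Q,R}: J⊥T given {Q,R} in G with J→· removed — back-door holds.

J→T: minimal back-door set {Q, R}.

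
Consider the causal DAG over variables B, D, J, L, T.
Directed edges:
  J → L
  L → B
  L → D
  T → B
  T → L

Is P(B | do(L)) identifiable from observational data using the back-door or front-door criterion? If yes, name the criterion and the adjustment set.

P(B|do(L)): backdoor, adjust for {T}.

desc(L)\{L}={B,D}; candidates ⊆ {J,T}.
size 0: {}; under {} L still reaches {B,J,T} ∋ B.
{T}: L⊥B given {T} in G with L→· removed — back-door holds.
P(B|do(L)) = Σ_{T} P(B|L,T)·P(T).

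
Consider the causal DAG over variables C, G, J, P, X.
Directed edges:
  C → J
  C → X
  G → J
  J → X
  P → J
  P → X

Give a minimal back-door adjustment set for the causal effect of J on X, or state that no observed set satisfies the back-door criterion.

desc(J)\{J}={X}; candidates ⊆ {C,G,P}.
size 0: {}; under {} J still reaches {C,G,P,X} ∋ X.
size 1: {C}, {G}, {P}; under {C} J still reaches {G,P,X} ∋ X.
{C,P}: J⊥X given {C,P} in G with J→· removed — back-door holds.

J→X: minimal back-door set {C, P}.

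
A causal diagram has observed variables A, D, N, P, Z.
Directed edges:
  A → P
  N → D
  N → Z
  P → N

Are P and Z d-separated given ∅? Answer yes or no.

No — P and Z are d-connected given ∅.

Bayes-Ball from P | ∅ reaches {A,D,N,Z}.
Z ∈ reach(P|∅) ⇒ P ⊥̸ Z | ∅.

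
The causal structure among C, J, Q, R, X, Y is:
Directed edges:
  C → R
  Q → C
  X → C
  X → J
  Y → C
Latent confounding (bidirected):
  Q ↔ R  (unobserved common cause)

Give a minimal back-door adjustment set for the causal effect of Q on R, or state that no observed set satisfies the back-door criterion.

Q→R: no observed back-door set.

desc(Q)\{Q}={C,R}; candidates ⊆ {J,X,Y}.
Q↔R: latent back-door arc(s) into Q.
size 0: {}; under {} Q still reaches {R} ∋ R.
size 1: {J}, {X}, {Y}; under {J} Q still reaches {R} ∋ R.
size 2: {J,X}, {J,Y}, {X,Y}; under {J,X} Q still reaches {R} ∋ R.
Q↔R cannot be blocked by any observed set — no back-door set.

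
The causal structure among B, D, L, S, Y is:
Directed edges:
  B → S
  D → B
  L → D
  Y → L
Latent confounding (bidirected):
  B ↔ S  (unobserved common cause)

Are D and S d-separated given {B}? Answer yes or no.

Bayes-Ball from D | {B} reaches {L,S,Y}.
S ∈ reach(D|{B}) ⇒ D ⊥̸ S | {B}.

No — D and S are d-connected given {B}.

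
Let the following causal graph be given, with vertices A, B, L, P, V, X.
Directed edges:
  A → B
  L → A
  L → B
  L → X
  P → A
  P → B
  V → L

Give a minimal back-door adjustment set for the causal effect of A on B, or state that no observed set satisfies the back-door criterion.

desc(A)\{A}={B}; candidates ⊆ {L,P,V,X}.
size 0: {}; under {} A still reaches {B,L,P,V,X} ∋ B.
size 1: {L}, {P}, {V} …(+1); under {L} A still reaches {B,P} ∋ B.
{L,P}: A⊥B given {L,P} in G with A→· removed — back-door holds.

A→B: minimal back-door set {L, P}.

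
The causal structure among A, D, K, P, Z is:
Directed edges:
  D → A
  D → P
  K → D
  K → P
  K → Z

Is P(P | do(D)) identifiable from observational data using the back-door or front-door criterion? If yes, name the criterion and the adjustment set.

desc(D)\{D}={A,P}; candidates ⊆ {K,Z}.
size 0: {}; under {} D still reaches {K,P,Z} ∋ P.
{K}: D⊥P given {K} in G with D→· removed — back-door holds.
P(P|do(D)) = Σ_{K} P(P|D,K)·P(K).

P(P|do(D)): backdoor, adjust for {K}.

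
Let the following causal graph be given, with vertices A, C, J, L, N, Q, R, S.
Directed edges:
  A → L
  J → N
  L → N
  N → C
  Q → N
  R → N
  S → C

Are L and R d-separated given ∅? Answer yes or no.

Yes — L ⊥ R | ∅.

Bayes-Ball from L | ∅ reaches {A,C,N}.
R ∉ reach(L|∅) ⇒ L ⊥ R | ∅.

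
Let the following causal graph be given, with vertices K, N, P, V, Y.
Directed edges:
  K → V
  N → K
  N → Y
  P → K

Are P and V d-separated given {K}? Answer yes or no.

Bayes-Ball from P | {K} reaches {N,Y}.
V ∉ reach(P|{K}) ⇒ P ⊥ V | {K}.

Yes — P ⊥ V | {K}.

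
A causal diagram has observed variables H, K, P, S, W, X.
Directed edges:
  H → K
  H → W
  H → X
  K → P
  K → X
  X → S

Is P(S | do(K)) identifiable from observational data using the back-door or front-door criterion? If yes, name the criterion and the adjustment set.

P(S|do(K)): backdoor, adjust for {H}.

desc(K)\{K}={P,S,X}; candidates ⊆ {H,W}.
size 0: {}; under {} K still reaches {H,S,W,X} ∋ S.
{H}: K⊥S given {H} in G with K→· removed — back-door holds.
P(S|do(K)) = Σ_{H} P(S|K,H)·P(H).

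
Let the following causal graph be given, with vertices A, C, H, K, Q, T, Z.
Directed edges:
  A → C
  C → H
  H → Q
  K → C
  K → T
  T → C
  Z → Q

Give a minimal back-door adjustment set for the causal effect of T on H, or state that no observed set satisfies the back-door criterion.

desc(T)\{T}={C,H,Q}; candidates ⊆ {A,K,Z}.
size 0: {}; under {} T still reaches {C,H,K,Q} ∋ H.
{K}: T⊥H given {K} in G with T→· removed — back-door holds.

T→H: minimal back-door set {K}.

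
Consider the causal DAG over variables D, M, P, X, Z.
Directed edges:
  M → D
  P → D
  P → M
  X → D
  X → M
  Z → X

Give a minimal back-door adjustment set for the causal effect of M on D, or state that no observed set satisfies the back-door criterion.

desc(M)\{M}={D}; candidates ⊆ {P,X,Z}.
size 0: {}; under {} M still reaches {D,P,X,Z} ∋ D.
size 1: {P}, {X}, {Z}; under {P} M still reaches {D,X,Z} ∋ D.
{P,X}: M⊥D given {P,X} in G with M→· removed — back-door holds.

M→D: minimal back-door set {P, X}.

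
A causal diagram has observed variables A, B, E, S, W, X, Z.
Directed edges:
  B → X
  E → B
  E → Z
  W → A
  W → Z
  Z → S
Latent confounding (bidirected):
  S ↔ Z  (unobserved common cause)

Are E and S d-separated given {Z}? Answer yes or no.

Bayes-Ball from E | {Z} reaches {A,B,S,W,X}.
S ∈ reach(E|{Z}) ⇒ E ⊥̸ S | {Z}.

No — E and S are d-connected given {Z}.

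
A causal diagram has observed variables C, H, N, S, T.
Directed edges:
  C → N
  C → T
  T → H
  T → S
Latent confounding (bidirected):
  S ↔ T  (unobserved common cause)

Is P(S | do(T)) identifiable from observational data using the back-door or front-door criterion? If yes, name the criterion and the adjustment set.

desc(T)\{T}={H,S}; candidates ⊆ {C,N}.
T↔S: latent back-door arc(s) into T.
size 0: {}; under {} T still reaches {C,N,S} ∋ S.
size 1: {C}, {N}; under {C} T still reaches {S} ∋ S.
size 2: {C,N}; under {C,N} T still reaches {S} ∋ S.
T↔S cannot be blocked by any observed set — no back-door set.
No mediator lies on a directed T→…→S path.
Neither criterion identifies P(S|do(T)) in this graph.

P(S|do(T)): not identifiable (no BD/FD set).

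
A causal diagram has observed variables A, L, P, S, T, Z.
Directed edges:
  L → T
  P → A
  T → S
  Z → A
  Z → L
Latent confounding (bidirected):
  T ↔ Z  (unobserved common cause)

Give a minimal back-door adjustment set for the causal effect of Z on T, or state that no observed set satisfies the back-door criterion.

desc(Z)\{Z}={A,L,S,T}; candidates ⊆ {P}.
Z↔T: latent back-door arc(s) into Z.
size 0: {}; under {} Z still reaches {S,T} ∋ T.
size 1: {P}; under {P} Z still reaches {S,T} ∋ T.
Z↔T cannot be blocked by any observed set — no back-door set.

Z→T: no observed back-door set.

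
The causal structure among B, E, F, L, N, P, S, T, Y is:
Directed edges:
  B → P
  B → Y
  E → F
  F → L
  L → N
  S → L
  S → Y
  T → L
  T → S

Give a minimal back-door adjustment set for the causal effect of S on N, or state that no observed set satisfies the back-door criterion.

S→N: minimal back-door set {T}.

desc(S)\{S}={L,N,Y}; candidates ⊆ {B,E,F,P,T}.
size 0: {}; under {} S still reaches {L,N,T} ∋ N.
{T}: S⊥N given {T} in G with S→· removed — back-door holds.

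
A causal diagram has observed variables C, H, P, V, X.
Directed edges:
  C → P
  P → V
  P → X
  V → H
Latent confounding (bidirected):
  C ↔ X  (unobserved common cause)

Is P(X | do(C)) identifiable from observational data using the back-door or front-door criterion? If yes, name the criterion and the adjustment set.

desc(C)\{C}={H,P,V,X}; candidates ⊆ {—}.
C↔X: latent back-door arc(s) into C.
size 0: {}; under {} C still reaches {X} ∋ X.
C↔X cannot be blocked by any observed set — no back-door set.
{P}: (i) intercepts every directed C→X path; (ii) no back-door C→{P}; (iii) {C} blocks every back-door {P}→X. Front-door holds.
P(X|do(C)) = Σ_{P} P(P|C) Σ_{C'} P(X|P,C')P(C').

P(X|do(C)): frontdoor, adjust for {P}.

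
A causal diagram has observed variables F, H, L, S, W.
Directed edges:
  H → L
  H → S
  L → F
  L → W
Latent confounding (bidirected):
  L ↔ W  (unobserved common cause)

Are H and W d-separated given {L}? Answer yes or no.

No — H and W are d-connected given {L}.

Bayes-Ball from H | {L} reaches {S,W}.
W ∈ reach(H|{L}) ⇒ H ⊥̸ W | {L}.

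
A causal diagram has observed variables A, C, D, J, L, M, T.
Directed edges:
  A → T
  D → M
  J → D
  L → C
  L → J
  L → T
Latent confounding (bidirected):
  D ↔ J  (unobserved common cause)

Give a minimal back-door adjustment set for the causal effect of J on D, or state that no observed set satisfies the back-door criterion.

J→D: no observed back-door set.

desc(J)\{J}={D,M}; candidates ⊆ {A,C,L,T}.
J↔D: latent back-door arc(s) into J.
size 0: {}; under {} J still reaches {C,D,L,M,T} ∋ D.
size 1: {A}, {C}, {L} …(+1); under {A} J still reaches {C,D,L,M,T} ∋ D.
size 2: {A,C}, {A,L}, {A,T} …(+3); under {A,C} J still reaches {D,L,M,T} ∋ D.
J↔D cannot be blocked by any observed set — no back-door set.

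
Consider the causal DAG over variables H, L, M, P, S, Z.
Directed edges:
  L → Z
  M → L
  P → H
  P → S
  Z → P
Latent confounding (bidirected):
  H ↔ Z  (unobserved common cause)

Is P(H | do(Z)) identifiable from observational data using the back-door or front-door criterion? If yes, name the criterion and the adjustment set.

P(H|do(Z)): frontdoor, adjust for {P}.

desc(Z)\{Z}={H,P,S}; candidates ⊆ {L,M}.
Z↔H: latent back-door arc(s) into Z.
size 0: {}; under {} Z still reaches {H,L,M} ∋ H.
size 1: {L}, {M}; under {L} Z still reaches {H} ∋ H.
size 2: {L,M}; under {L,M} Z still reaches {H} ∋ H.
Z↔H cannot be blocked by any observed set — no back-door set.
{P}: (i) intercepts every directed Z→H path; (ii) no back-door Z→{P}; (iii) {Z} blocks every back-door {P}→H. Front-door holds.
P(H|do(Z)) = Σ_{P} P(P|Z) Σ_{Z'} P(H|P,Z')P(Z').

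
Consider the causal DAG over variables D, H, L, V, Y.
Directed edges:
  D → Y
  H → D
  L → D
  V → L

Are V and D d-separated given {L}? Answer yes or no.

Bayes-Ball from V | {L} reaches ∅.
D ∉ reach(V|{L}) ⇒ V ⊥ D | {L}.

Yes — V ⊥ D | {L}.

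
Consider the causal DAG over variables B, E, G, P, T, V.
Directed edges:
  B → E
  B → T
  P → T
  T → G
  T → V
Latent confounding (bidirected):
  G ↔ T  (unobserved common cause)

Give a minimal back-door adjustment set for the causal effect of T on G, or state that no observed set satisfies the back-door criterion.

desc(T)\{T}={G,V}; candidates ⊆ {B,E,P}.
T↔G: latent back-door arc(s) into T.
size 0: {}; under {} T still reaches {B,E,G,P} ∋ G.
size 1: {B}, {E}, {P}; under {B} T still reaches {G,P} ∋ G.
size 2: {B,E}, {B,P}, {E,P}; under {B,E} T still reaches {G,P} ∋ G.
T↔G cannot be blocked by any observed set — no back-door set.

T→G: no observed back-door set.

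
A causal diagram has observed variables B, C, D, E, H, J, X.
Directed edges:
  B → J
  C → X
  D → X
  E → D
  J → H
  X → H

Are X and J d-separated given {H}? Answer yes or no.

Bayes-Ball from X | {H} reaches {B,C,D,E,J}.
J ∈ reach(X|{H}) ⇒ X ⊥̸ J | {H}.

No — X and J are d-connected given {H}.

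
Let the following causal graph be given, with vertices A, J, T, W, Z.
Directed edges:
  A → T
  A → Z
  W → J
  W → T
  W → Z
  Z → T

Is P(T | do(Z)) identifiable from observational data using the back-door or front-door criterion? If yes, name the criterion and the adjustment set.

desc(Z)\{Z}={T}; candidates ⊆ {A,J,W}.
size 0: {}; under {} Z still reaches {A,J,T,W} ∋ T.
size 1: {A}, {J}, {W}; under {A} Z still reaches {J,T,W} ∋ T.
{A,W}: Z⊥T given {A,W} in G with Z→· removed — back-door holds.
P(T|do(Z)) = Σ_{A,W} P(T|Z,A,W)·P(A,W).

P(T|do(Z)): backdoor, adjust for {A, W}.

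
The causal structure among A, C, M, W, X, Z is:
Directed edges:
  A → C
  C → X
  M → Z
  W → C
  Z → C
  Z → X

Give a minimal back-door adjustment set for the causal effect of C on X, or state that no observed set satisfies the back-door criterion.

desc(C)\{C}={X}; candidates ⊆ {A,M,W,Z}.
size 0: {}; under {} C still reaches {A,M,W,X,Z} ∋ X.
{Z}: C⊥X given {Z} in G with C→· removed — back-door holds.

C→X: minimal back-door set {Z}.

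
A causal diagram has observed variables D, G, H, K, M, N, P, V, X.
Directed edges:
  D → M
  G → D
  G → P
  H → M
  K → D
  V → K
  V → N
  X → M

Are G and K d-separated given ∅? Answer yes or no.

Yes — G ⊥ K | ∅.

Bayes-Ball from G | ∅ reaches {D,M,P}.
K ∉ reach(G|∅) ⇒ G ⊥ K | ∅.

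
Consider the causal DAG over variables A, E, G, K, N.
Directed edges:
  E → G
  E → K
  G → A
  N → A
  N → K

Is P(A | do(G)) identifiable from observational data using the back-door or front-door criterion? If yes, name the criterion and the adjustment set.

P(A|do(G)): backdoor, adjust for ∅.

desc(G)\{G}={A}; candidates ⊆ {E,K,N}.
∅: G⊥A given ∅ in G with G→· removed — back-door holds.
P(A|do(G)) = P(A|G) — no adjustment needed.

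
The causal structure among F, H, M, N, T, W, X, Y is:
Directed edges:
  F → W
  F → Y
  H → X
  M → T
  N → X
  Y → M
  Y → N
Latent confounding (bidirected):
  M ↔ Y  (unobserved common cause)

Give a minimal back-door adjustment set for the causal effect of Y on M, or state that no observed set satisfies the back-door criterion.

Y→M: no observed back-door set.

desc(Y)\{Y}={M,N,T,X}; candidates ⊆ {F,H,W}.
Y↔M: latent back-door arc(s) into Y.
size 0: {}; under {} Y still reaches {F,M,T,W} ∋ M.
size 1: {F}, {H}, {W}; under {F} Y still reaches {M,T} ∋ M.
size 2: {F,H}, {F,W}, {H,W}; under {F,H} Y still reaches {M,T} ∋ M.
Y↔M cannot be blocked by any observed set — no back-door set.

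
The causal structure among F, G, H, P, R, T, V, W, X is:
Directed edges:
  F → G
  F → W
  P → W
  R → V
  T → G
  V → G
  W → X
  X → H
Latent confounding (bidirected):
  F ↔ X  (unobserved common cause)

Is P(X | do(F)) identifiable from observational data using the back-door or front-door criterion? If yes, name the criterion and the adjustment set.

desc(F)\{F}={G,H,W,X}; candidates ⊆ {P,R,T,V}.
F↔X: latent back-door arc(s) into F.
size 0: {}; under {} F still reaches {H,X} ∋ X.
size 1: {P}, {R}, {T} …(+1); under {P} F still reaches {H,X} ∋ X.
size 2: {P,R}, {P,T}, {P,V} …(+3); under {P,R} F still reaches {H,X} ∋ X.
F↔X cannot be blocked by any observed set — no back-door set.
{W}: (i) intercepts every directed F→X path; (ii) no back-door F→{W}; (iii) {F} blocks every back-door {W}→X. Front-door holds.
P(X|do(F)) = Σ_{W} P(W|F) Σ_{F'} P(X|W,F')P(F').

P(X|do(F)): frontdoor, adjust for {W}.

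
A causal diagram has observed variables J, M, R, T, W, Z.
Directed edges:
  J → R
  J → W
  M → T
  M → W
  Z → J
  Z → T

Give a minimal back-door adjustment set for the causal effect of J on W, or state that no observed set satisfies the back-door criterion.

desc(J)\{J}={R,W}; candidates ⊆ {M,T,Z}.
∅: J⊥W given ∅ in G with J→· removed — back-door holds.

J→W: minimal back-door set ∅.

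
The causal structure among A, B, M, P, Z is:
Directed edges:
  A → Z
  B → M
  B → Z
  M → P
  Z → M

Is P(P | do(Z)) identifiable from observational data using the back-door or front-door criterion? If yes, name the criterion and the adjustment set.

desc(Z)\{Z}={M,P}; candidates ⊆ {A,B}.
size 0: {}; under {} Z still reaches {A,B,M,P} ∋ P.
{B}: Z⊥P given {B} in G with Z→· removed — back-door holds.
P(P|do(Z)) = Σ_{B} P(P|Z,B)·P(B).

P(P|do(Z)): backdoor, adjust for {B}.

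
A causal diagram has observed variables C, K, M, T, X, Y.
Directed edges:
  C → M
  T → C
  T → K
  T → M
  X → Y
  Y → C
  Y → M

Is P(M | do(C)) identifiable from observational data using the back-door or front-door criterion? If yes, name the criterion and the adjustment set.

desc(C)\{C}={M}; candidates ⊆ {K,T,X,Y}.
size 0: {}; under {} C still reaches {K,M,T,X,Y} ∋ M.
size 1: {K}, {T}, {X} …(+1); under {K} C still reaches {M,T,X,Y} ∋ M.
{T,Y}: C⊥M given {T,Y} in G with C→· removed — back-door holds.
P(M|do(C)) = Σ_{T,Y} P(M|C,T,Y)·P(T,Y).

P(M|do(C)): backdoor, adjust for {T, Y}.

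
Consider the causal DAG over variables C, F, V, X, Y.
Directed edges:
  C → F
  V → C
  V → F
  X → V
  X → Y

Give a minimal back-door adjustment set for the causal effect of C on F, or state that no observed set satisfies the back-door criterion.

C→F: minimal back-door set {V}.

desc(C)\{C}={F}; candidates ⊆ {V,X,Y}.
size 0: {}; under {} C still reaches {F,V,X,Y} ∋ F.
{V}: C⊥F given {V} in G with C→· removed — back-door holds.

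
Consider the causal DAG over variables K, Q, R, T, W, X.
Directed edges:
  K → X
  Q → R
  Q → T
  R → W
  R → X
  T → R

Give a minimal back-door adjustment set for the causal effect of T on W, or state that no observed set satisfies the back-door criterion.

desc(T)\{T}={R,W,X}; candidates ⊆ {K,Q}.
size 0: {}; under {} T still reaches {Q,R,W,X} ∋ W.
{Q}: T⊥W given {Q} in G with T→· removed — back-door holds.

T→W: minimal back-door set {Q}.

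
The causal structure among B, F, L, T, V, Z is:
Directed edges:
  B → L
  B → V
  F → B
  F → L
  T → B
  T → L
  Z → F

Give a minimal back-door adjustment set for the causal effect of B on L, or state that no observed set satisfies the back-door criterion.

B→L: minimal back-door set {F, T}.

desc(B)\{B}={L,V}; candidates ⊆ {F,T,Z}.
size 0: {}; under {} B still reaches {F,L,T,Z} ∋ L.
size 1: {F}, {T}, {Z}; under {F} B still reaches {L,T} ∋ L.
{F,T}: B⊥L given {F,T} in G with B→· removed — back-door holds.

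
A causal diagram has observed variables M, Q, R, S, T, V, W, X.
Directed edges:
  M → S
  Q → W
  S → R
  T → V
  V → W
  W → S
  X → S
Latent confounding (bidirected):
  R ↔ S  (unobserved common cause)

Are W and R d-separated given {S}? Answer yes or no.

No — W and R are d-connected given {S}.

Bayes-Ball from W | {S} reaches {M,Q,R,T,V,X}.
R ∈ reach(W|{S}) ⇒ W ⊥̸ R | {S}.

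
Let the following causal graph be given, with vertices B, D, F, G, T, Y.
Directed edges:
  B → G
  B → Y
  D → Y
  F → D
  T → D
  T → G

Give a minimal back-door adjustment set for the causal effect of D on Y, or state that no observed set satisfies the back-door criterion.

desc(D)\{D}={Y}; candidates ⊆ {B,F,G,T}.
∅: D⊥Y given ∅ in G with D→· removed — back-door holds.

D→Y: minimal back-door set ∅.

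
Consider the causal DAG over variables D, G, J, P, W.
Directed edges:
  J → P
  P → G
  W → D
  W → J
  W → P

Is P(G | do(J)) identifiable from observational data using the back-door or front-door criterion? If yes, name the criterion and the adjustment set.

desc(J)\{J}={G,P}; candidates ⊆ {D,W}.
size 0: {}; under {} J still reaches {D,G,P,W} ∋ G.
{W}: J⊥G given {W} in G with J→· removed — back-door holds.
P(G|do(J)) = Σ_{W} P(G|J,W)·P(W).

P(G|do(J)): backdoor, adjust for {W}.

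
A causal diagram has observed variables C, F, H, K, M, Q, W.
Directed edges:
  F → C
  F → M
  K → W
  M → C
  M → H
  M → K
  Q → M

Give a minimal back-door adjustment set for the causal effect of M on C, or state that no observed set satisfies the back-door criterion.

desc(M)\{M}={C,H,K,W}; candidates ⊆ {F,Q}.
size 0: {}; under {} M still reaches {C,F,Q} ∋ C.
{F}: M⊥C given {F} in G with M→· removed — back-door holds.

M→C: minimal back-door set {F}.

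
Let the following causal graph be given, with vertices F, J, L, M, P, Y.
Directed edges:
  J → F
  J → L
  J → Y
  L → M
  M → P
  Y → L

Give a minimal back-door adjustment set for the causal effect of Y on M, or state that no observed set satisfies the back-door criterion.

Y→M: minimal back-door set {J}.

desc(Y)\{Y}={L,M,P}; candidates ⊆ {F,J}.
size 0: {}; under {} Y still reaches {F,J,L,M,P} ∋ M.
{J}: Y⊥M given {J} in G with Y→· removed — back-door holds.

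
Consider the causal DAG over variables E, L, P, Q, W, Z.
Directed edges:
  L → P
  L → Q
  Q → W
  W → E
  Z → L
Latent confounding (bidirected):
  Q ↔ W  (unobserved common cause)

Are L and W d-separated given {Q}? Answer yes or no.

Bayes-Ball from L | {Q} reaches {E,P,W,Z}.
W ∈ reach(L|{Q}) ⇒ L ⊥̸ W | {Q}.

No — L and W are d-connected given {Q}.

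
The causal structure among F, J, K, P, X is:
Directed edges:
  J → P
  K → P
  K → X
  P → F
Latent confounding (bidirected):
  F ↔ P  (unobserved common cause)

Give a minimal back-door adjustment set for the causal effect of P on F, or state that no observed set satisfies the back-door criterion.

desc(P)\{P}={F}; candidates ⊆ {J,K,X}.
P↔F: latent back-door arc(s) into P.
size 0: {}; under {} P still reaches {F,J,K,X} ∋ F.
size 1: {J}, {K}, {X}; under {J} P still reaches {F,K,X} ∋ F.
size 2: {J,K}, {J,X}, {K,X}; under {J,K} P still reaches {F} ∋ F.
P↔F cannot be blocked by any observed set — no back-door set.

P→F: no observed back-door set.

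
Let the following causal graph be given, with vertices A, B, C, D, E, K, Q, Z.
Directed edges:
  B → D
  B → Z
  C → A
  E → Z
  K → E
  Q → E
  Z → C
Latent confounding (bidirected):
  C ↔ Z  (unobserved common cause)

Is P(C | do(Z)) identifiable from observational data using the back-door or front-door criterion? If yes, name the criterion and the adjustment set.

P(C|do(Z)): not identifiable (no BD/FD set).

desc(Z)\{Z}={A,C}; candidates ⊆ {B,D,E,K,Q}.
Z↔C: latent back-door arc(s) into Z.
size 0: {}; under {} Z still reaches {A,B,C,D,E,K,Q} ∋ C.
size 1: {B}, {D}, {E} …(+2); under {B} Z still reaches {A,C,E,K,Q} ∋ C.
size 2: {B,D}, {B,E}, {B,K} …(+7); under {B,D} Z still reaches {A,C,E,K,Q} ∋ C.
Z↔C cannot be blocked by any observed set — no back-door set.
No mediator lies on a directed Z→…→C path.
Neither criterion identifies P(C|do(Z)) in this graph.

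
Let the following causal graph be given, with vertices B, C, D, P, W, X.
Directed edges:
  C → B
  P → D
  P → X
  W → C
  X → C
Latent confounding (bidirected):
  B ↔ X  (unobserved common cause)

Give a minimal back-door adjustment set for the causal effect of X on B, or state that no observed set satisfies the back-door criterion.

X→B: no observed back-door set.

desc(X)\{X}={B,C}; candidates ⊆ {D,P,W}.
X↔B: latent back-door arc(s) into X.
size 0: {}; under {} X still reaches {B,D,P} ∋ B.
size 1: {D}, {P}, {W}; under {D} X still reaches {B,P} ∋ B.
size 2: {D,P}, {D,W}, {P,W}; under {D,P} X still reaches {B} ∋ B.
X↔B cannot be blocked by any observed set — no back-door set.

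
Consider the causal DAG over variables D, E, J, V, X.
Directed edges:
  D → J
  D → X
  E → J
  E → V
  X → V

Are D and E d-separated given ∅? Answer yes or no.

Bayes-Ball from D | ∅ reaches {J,V,X}.
E ∉ reach(D|∅) ⇒ D ⊥ E | ∅.

Yes — D ⊥ E | ∅.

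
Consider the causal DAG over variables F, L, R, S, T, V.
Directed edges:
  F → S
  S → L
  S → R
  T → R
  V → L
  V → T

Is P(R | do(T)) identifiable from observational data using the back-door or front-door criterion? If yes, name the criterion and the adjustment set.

desc(T)\{T}={R}; candidates ⊆ {F,L,S,V}.
∅: T⊥R given ∅ in G with T→· removed — back-door holds.
P(R|do(T)) = P(R|T) — no adjustment needed.

P(R|do(T)): backdoor, adjust for ∅.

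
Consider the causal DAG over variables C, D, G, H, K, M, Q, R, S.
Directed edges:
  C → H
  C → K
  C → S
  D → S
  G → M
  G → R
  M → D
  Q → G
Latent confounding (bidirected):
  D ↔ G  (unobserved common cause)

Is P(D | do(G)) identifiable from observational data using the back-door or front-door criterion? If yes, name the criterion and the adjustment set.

P(D|do(G)): frontdoor, adjust for {M}.

desc(G)\{G}={D,M,R,S}; candidates ⊆ {C,H,K,Q}.
G↔D: latent back-door arc(s) into G.
size 0: {}; under {} G still reaches {D,Q,S} ∋ D.
size 1: {C}, {H}, {K} …(+1); under {C} G still reaches {D,Q,S} ∋ D.
size 2: {C,H}, {C,K}, {C,Q} …(+3); under {C,H} G still reaches {D,Q,S} ∋ D.
G↔D cannot be blocked by any observed set — no back-door set.
{M}: (i) intercepts every directed G→D path; (ii) no back-door G→{M}; (iii) {G} blocks every back-door {M}→D. Front-door holds.
P(D|do(G)) = Σ_{M} P(M|G) Σ_{G'} P(D|M,G')P(G').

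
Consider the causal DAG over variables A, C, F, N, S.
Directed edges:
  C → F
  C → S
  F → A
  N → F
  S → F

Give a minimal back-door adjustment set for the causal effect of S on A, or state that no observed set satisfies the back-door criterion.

desc(S)\{S}={A,F}; candidates ⊆ {C,N}.
size 0: {}; under {} S still reaches {A,C,F} ∋ A.
{C}: S⊥A given {C} in G with S→· removed — back-door holds.

S→A: minimal back-door set {C}.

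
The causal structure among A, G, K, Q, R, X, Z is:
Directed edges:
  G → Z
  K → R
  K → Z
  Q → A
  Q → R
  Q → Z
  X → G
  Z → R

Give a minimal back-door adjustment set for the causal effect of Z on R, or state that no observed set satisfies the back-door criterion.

Z→R: minimal back-door set {K, Q}.

desc(Z)\{Z}={R}; candidates ⊆ {A,G,K,Q,X}.
size 0: {}; under {} Z still reaches {A,G,K,Q,R,X} ∋ R.
size 1: {A}, {G}, {K} …(+2); under {A} Z still reaches {G,K,Q,R,X} ∋ R.
{K,Q}: Z⊥R given {K,Q} in G with Z→· removed — back-door holds.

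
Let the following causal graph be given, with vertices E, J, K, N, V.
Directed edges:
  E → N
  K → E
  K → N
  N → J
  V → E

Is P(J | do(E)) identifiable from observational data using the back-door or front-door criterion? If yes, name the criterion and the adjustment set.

P(J|do(E)): backdoor, adjust for {K}.

desc(E)\{E}={J,N}; candidates ⊆ {K,V}.
size 0: {}; under {} E still reaches {J,K,N,V} ∋ J.
{K}: E⊥J given {K} in G with E→· removed — back-door holds.
P(J|do(E)) = Σ_{K} P(J|E,K)·P(K).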